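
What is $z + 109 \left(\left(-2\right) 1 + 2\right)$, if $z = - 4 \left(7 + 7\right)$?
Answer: $-56$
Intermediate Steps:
$z = -56$ ($z = \left(-4\right) 14 = -56$)
$z + 109 \left(\left(-2\right) 1 + 2\right) = -56 + 109 \left(\left(-2\right) 1 + 2\right) = -56 + 109 \left(-2 + 2\right) = -56 + 109 \cdot 0 = -56 + 0 = -56$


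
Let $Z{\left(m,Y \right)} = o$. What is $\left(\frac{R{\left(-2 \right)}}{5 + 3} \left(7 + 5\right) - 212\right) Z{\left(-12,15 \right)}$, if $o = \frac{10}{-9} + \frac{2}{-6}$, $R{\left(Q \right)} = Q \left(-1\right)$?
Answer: $\frac{2717}{9} \approx 301.89$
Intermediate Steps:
$R{\left(Q \right)} = - Q$
$o = - \frac{13}{9}$ ($o = 10 \left(- \frac{1}{9}\right) + 2 \left(- \frac{1}{6}\right) = - \frac{10}{9} - \frac{1}{3} = - \frac{13}{9} \approx -1.4444$)
$Z{\left(m,Y \right)} = - \frac{13}{9}$
$\left(\frac{R{\left(-2 \right)}}{5 + 3} \left(7 + 5\right) - 212\right) Z{\left(-12,15 \right)} = \left(\frac{\left(-1\right) \left(-2\right)}{5 + 3} \left(7 + 5\right) - 212\right) \left(- \frac{13}{9}\right) = \left(\frac{2}{8} \cdot 12 - 212\right) \left(- \frac{13}{9}\right) = \left(2 \cdot \frac{1}{8} \cdot 12 - 212\right) \left(- \frac{13}{9}\right) = \left(\frac{1}{4} \cdot 12 - 212\right) \left(- \frac{13}{9}\right) = \left(3 - 212\right) \left(- \frac{13}{9}\right) = \left(-209\right) \left(- \frac{13}{9}\right) = \frac{2717}{9}$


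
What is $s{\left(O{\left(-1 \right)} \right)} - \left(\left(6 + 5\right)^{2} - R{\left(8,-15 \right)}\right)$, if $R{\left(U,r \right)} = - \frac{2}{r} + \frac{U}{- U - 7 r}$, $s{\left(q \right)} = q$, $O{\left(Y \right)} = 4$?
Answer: $- \frac{169921}{1455} \approx -116.78$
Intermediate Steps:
$s{\left(O{\left(-1 \right)} \right)} - \left(\left(6 + 5\right)^{2} - R{\left(8,-15 \right)}\right) = 4 - \left(\left(6 + 5\right)^{2} - \frac{\left(-14\right) \left(-15\right) - 16 - 8 \left(-15\right)}{\left(-15\right) \left(8 + 7 \left(-15\right)\right)}\right) = 4 - \left(11^{2} - - \frac{210 - 16 + 120}{15 \left(8 - 105\right)}\right) = 4 - \left(121 - \left(- \frac{1}{15}\right) \frac{1}{-97} \cdot 314\right) = 4 - \left(121 - \left(- \frac{1}{15}\right) \left(- \frac{1}{97}\right) 314\right) = 4 - \left(121 - \frac{314}{1455}\right) = 4 - \frac{175741}{1455} = - \frac{169921}{1455}$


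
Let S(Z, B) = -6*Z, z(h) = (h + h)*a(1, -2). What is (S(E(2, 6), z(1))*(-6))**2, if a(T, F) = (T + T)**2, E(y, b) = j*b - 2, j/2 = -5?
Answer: 4981824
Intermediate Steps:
j = -10 (j = 2*(-5) = -10)
E(y, b) = -2 - 10*b (E(y, b) = -10*b - 2 = -2 - 10*b)
a(T, F) = 4*T**2 (a(T, F) = (2*T)**2 = 4*T**2)
z(h) = 8*h (z(h) = (h + h)*(4*1**2) = (2*h)*(4*1) = (2*h)*4 = 8*h)
(S(E(2, 6), z(1))*(-6))**2 = (-6*(-2 - 10*6)*(-6))**2 = (-6*(-2 - 60)*(-6))**2 = (-6*(-62)*(-6))**2 = (372*(-6))**2 = (-2232)**2 = 4981824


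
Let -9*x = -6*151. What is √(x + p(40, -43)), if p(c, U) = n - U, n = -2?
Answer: 5*√51/3 ≈ 11.902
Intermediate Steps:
x = 302/3 (x = -(-2)*151/3 = -⅑*(-906) = 302/3 ≈ 100.67)
p(c, U) = -2 - U
√(x + p(40, -43)) = √(302/3 + (-2 - 1*(-43))) = √(302/3 + (-2 + 43)) = √(302/3 + 41) = √(425/3) = 5*√51/3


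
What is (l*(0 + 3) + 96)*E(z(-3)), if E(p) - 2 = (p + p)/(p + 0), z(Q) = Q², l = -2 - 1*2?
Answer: 336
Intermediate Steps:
l = -4 (l = -2 - 2 = -4)
E(p) = 4 (E(p) = 2 + (p + p)/(p + 0) = 2 + (2*p)/p = 2 + 2 = 4)
(l*(0 + 3) + 96)*E(z(-3)) = (-4*(0 + 3) + 96)*4 = (-4*3 + 96)*4 = (-12 + 96)*4 = 84*4 = 336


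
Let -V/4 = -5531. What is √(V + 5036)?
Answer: 2*√6790 ≈ 164.80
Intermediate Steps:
V = 22124 (V = -4*(-5531) = 22124)
√(V + 5036) = √(22124 + 5036) = √27160 = 2*√6790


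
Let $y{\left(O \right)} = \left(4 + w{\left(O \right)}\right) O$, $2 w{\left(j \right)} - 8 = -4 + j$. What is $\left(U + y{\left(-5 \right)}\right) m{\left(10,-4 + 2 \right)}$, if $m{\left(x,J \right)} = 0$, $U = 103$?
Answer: $0$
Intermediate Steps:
$w{\left(j \right)} = 2 + \frac{j}{2}$ ($w{\left(j \right)} = 4 + \frac{-4 + j}{2} = 4 + \left(-2 + \frac{j}{2}\right) = 2 + \frac{j}{2}$)
$y{\left(O \right)} = O \left(6 + \frac{O}{2}\right)$ ($y{\left(O \right)} = \left(4 + \left(2 + \frac{O}{2}\right)\right) O = \left(6 + \frac{O}{2}\right) O = O \left(6 + \frac{O}{2}\right)$)
$\left(U + y{\left(-5 \right)}\right) m{\left(10,-4 + 2 \right)} = \left(103 + \frac{1}{2} \left(-5\right) \left(12 - 5\right)\right) 0 = \left(103 + \frac{1}{2} \left(-5\right) 7\right) 0 = \left(103 - \frac{35}{2}\right) 0 = \frac{171}{2} \cdot 0 = 0$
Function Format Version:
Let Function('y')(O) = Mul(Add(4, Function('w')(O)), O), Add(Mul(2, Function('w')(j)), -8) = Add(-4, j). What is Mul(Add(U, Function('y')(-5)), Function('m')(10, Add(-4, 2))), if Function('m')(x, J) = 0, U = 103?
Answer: 0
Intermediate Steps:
Function('w')(j) = Add(2, Mul(Rational(1, 2), j)) (Function('w')(j) = Add(4, Mul(Rational(1, 2), Add(-4, j))) = Add(4, Add(-2, Mul(Rational(1, 2), j))) = Add(2, Mul(Rational(1, 2), j)))
Function('y')(O) = Mul(O, Add(6, Mul(Rational(1, 2), O))) (Function('y')(O) = Mul(Add(4, Add(2, Mul(Rational(1, 2), O))), O) = Mul(Add(6, Mul(Rational(1, 2), O)), O) = Mul(O, Add(6, Mul(Rational(1, 2), O))))
Mul(Add(U, Function('y')(-5)), Function('m')(10, Add(-4, 2))) = Mul(Add(103, Mul(Rational(1, 2), -5, Add(12, -5))), 0) = Mul(Add(103, Mul(Rational(1, 2), -5, 7)), 0) = Mul(Add(103, Rational(-35, 2)), 0) = Mul(Rational(171, 2), 0) = 0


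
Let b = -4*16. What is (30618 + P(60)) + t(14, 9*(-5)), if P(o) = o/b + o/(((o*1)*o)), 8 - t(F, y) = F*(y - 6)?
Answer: 7521379/240 ≈ 31339.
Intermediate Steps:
b = -64
t(F, y) = 8 - F*(-6 + y) (t(F, y) = 8 - F*(y - 6) = 8 - F*(-6 + y))
P(o) = 1/o - o/64 (P(o) = o/(-64) + o/(((o*1)*o)) = o*(-1/64) + o/((o*o)) = -o/64 + o/(o²) = -o/64 + o/o² = -o/64 + 1/o = 1/o - o/64)
(30618 + P(60)) + t(14, 9*(-5)) = (30618 + (1/60 - 1/64*60)) + (8 + 6*14 - 1*14*9*(-5)) = (30618 + (1/60 - 15/16)) + (8 + 84 - 1*14*(-45)) = (30618 - 221/240) + (8 + 84 + 630) = 7348099/240 + 722 = 7521379/240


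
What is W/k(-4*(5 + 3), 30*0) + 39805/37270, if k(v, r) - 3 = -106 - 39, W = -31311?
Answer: 825784/3727 ≈ 221.57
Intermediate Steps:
k(v, r) = -142 (k(v, r) = 3 + (-106 - 39) = 3 - 145 = -142)
W/k(-4*(5 + 3), 30*0) + 39805/37270 = -31311/(-142) + 39805/37270 = -31311*(-1/142) + 39805*(1/37270) = 441/2 + 7961/7454 = 825784/3727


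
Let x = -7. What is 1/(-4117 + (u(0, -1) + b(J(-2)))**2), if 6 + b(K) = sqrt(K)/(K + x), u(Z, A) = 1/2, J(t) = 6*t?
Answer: -1444*I/(1672*sqrt(3) + 5901315*I) ≈ -0.00024469 - 1.2008e-7*I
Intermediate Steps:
u(Z, A) = 1/2
b(K) = -6 + sqrt(K)/(-7 + K) (b(K) = -6 + sqrt(K)/(K - 7) = -6 + sqrt(K)/(-7 + K))
1/(-4117 + (u(0, -1) + b(J(-2)))**2) = 1/(-4117 + (1/2 + (42 + sqrt(6*(-2)) - 36*(-2))/(-7 + 6*(-2)))**2) = 1/(-4117 + (1/2 + (42 + sqrt(-12) - 6*(-12))/(-7 - 12))**2) = 1/(-4117 + (1/2 + (42 + 2*I*sqrt(3) + 72)/(-19))**2) = 1/(-4117 + (1/2 - (114 + 2*I*sqrt(3))/19)**2) = 1/(-4117 + (1/2 + (-6 - 2*I*sqrt(3)/19))**2) = 1/(-4117 + (-11/2 - 2*I*sqrt(3)/19)**2)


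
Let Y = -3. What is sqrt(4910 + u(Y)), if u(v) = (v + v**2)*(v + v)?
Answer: sqrt(4874) ≈ 69.814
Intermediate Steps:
u(v) = 2*v*(v + v**2) (u(v) = (v + v**2)*(2*v) = 2*v*(v + v**2))
sqrt(4910 + u(Y)) = sqrt(4910 + 2*(-3)**2*(1 - 3)) = sqrt(4910 + 2*9*(-2)) = sqrt(4910 - 36) = sqrt(4874)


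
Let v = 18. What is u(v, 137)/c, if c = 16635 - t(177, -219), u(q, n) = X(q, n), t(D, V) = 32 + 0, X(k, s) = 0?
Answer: 0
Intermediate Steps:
t(D, V) = 32
u(q, n) = 0
c = 16603 (c = 16635 - 1*32 = 16635 - 32 = 16603)
u(v, 137)/c = 0/16603 = 0*(1/16603) = 0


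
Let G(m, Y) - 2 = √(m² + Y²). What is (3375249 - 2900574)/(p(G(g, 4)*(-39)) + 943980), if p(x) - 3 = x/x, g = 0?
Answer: 474675/943984 ≈ 0.50284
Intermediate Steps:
G(m, Y) = 2 + √(Y² + m²) (G(m, Y) = 2 + √(m² + Y²) = 2 + √(Y² + m²))
p(x) = 4 (p(x) = 3 + x/x = 3 + 1 = 4)
(3375249 - 2900574)/(p(G(g, 4)*(-39)) + 943980) = (3375249 - 2900574)/(4 + 943980) = 474675/943984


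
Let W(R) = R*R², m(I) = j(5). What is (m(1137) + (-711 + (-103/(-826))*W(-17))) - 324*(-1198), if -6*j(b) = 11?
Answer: 479278069/1239 ≈ 3.8683e+5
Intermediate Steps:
j(b) = -11/6 (j(b) = -⅙*11 = -11/6)
m(I) = -11/6
W(R) = R³
(m(1137) + (-711 + (-103/(-826))*W(-17))) - 324*(-1198) = (-11/6 + (-711 - 103/(-826)*(-17)³)) - 324*(-1198) = (-11/6 + (-711 - 103*(-1/826)*(-4913))) + 388152 = (-11/6 + (-711 + (103/826)*(-4913))) + 388152 = (-11/6 + (-711 - 506039/826)) + 388152 = (-11/6 - 1093325/826) + 388152 = -1642259/1239 + 388152 = 479278069/1239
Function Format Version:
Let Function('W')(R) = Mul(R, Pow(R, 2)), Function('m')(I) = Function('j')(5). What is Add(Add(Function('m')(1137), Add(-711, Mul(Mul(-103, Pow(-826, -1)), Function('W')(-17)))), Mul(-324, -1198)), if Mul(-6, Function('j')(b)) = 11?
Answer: Rational(479278069, 1239) ≈ 3.8683e+5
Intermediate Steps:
Function('j')(b) = Rational(-11, 6) (Function('j')(b) = Mul(Rational(-1, 6), 11) = Rational(-11, 6))
Function('m')(I) = Rational(-11, 6)
Function('W')(R) = Pow(R, 3)
Add(Add(Function('m')(1137), Add(-711, Mul(Mul(-103, Pow(-826, -1)), Function('W')(-17)))), Mul(-324, -1198)) = Add(Add(Rational(-11, 6), Add(-711, Mul(Mul(-103, Pow(-826, -1)), Pow(-17, 3)))), Mul(-324, -1198)) = Add(Add(Rational(-11, 6), Add(-711, Mul(Mul(-103, Rational(-1, 826)), -4913))), 388152) = Add(Add(Rational(-11, 6), Add(-711, Mul(Rational(103, 826), -4913))), 388152) = Add(Add(Rational(-11, 6), Add(-711, Rational(-506039, 826))), 388152) = Add(Add(Rational(-11, 6), Rational(-1093325, 826)), 388152) = Add(Rational(-1642259, 1239), 388152) = Rational(479278069, 1239)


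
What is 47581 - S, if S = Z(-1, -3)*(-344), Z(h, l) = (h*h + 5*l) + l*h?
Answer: 43797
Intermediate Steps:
Z(h, l) = h**2 + 5*l + h*l (Z(h, l) = (h**2 + 5*l) + h*l = h**2 + 5*l + h*l)
S = 3784 (S = ((-1)**2 + 5*(-3) - 1*(-3))*(-344) = (1 - 15 + 3)*(-344) = -11*(-344) = 3784)
47581 - S = 47581 - 1*3784 = 47581 - 3784 = 43797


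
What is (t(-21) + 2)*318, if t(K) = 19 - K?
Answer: 13356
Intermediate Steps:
(t(-21) + 2)*318 = ((19 - 1*(-21)) + 2)*318 = ((19 + 21) + 2)*318 = (40 + 2)*318 = 42*318 = 13356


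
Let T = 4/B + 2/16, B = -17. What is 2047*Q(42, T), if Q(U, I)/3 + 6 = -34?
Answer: -245640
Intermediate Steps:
T = -15/136 (T = 4/(-17) + 2/16 = 4*(-1/17) + 2*(1/16) = -4/17 + ⅛ = -15/136 ≈ -0.11029)
Q(U, I) = -120 (Q(U, I) = -18 + 3*(-34) = -18 - 102 = -120)
2047*Q(42, T) = 2047*(-120) = -245640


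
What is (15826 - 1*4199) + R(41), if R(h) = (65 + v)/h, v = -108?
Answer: 476664/41 ≈ 11626.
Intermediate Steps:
R(h) = -43/h (R(h) = (65 - 108)/h = -43/h)
(15826 - 1*4199) + R(41) = (15826 - 1*4199) - 43/41 = (15826 - 4199) - 43*1/41 = 11627 - 43/41 = 476664/41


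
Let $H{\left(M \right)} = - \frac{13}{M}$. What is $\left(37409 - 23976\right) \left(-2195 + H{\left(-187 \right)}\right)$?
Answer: $- \frac{5513601716}{187} \approx -2.9485 \cdot 10^{7}$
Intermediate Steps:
$\left(37409 - 23976\right) \left(-2195 + H{\left(-187 \right)}\right) = \left(37409 - 23976\right) \left(-2195 - \frac{13}{-187}\right) = 13433 \left(-2195 - - \frac{13}{187}\right) = 13433 \left(-2195 + \frac{13}{187}\right) = 13433 \left(- \frac{410452}{187}\right) = - \frac{5513601716}{187}$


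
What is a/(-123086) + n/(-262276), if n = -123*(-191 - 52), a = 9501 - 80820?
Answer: 7513172295/16141251868 ≈ 0.46546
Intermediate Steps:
a = -71319
n = 29889 (n = -123*(-243) = 29889)
a/(-123086) + n/(-262276) = -71319/(-123086) + 29889/(-262276) = -71319*(-1/123086) + 29889*(-1/262276) = 71319/123086 - 29889/262276 = 7513172295/16141251868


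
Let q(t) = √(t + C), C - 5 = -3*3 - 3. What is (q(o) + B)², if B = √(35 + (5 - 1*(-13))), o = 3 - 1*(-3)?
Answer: (I + √53)² ≈ 52.0 + 14.56*I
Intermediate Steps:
o = 6 (o = 3 + 3 = 6)
C = -7 (C = 5 + (-3*3 - 3) = 5 + (-9 - 3) = 5 - 12 = -7)
B = √53 (B = √(35 + (5 + 13)) = √(35 + 18) = √53 ≈ 7.2801)
q(t) = √(-7 + t) (q(t) = √(t - 7) = √(-7 + t))
(q(o) + B)² = (√(-7 + 6) + √53)² = (√(-1) + √53)² = (I + √53)²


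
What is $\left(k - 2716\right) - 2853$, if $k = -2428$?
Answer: $-7997$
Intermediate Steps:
$\left(k - 2716\right) - 2853 = \left(-2428 - 2716\right) - 2853 = -5144 - 2853 = -7997$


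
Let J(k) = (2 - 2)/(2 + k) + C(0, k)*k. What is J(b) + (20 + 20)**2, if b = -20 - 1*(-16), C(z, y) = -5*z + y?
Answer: 1616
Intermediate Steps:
C(z, y) = y - 5*z
b = -4 (b = -20 + 16 = -4)
J(k) = k**2 (J(k) = (2 - 2)/(2 + k) + (k - 5*0)*k = 0/(2 + k) + (k + 0)*k = 0 + k*k = 0 + k**2 = k**2)
J(b) + (20 + 20)**2 = (-4)**2 + (20 + 20)**2 = 16 + 40**2 = 16 + 1600 = 1616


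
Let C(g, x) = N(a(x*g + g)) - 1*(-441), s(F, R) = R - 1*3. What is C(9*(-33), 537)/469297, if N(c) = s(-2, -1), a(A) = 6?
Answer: 437/469297 ≈ 0.00093118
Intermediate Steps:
s(F, R) = -3 + R (s(F, R) = R - 3 = -3 + R)
N(c) = -4 (N(c) = -3 - 1 = -4)
C(g, x) = 437 (C(g, x) = -4 - 1*(-441) = -4 + 441 = 437)
C(9*(-33), 537)/469297 = 437/469297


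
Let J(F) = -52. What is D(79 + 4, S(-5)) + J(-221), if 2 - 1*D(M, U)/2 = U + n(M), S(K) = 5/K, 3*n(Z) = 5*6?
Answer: -66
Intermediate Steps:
n(Z) = 10 (n(Z) = (5*6)/3 = (1/3)*30 = 10)
D(M, U) = -16 - 2*U (D(M, U) = 4 - 2*(U + 10) = 4 - 2*(10 + U) = 4 + (-20 - 2*U) = -16 - 2*U)
D(79 + 4, S(-5)) + J(-221) = (-16 - 10/(-5)) - 52 = (-16 - 10*(-1)/5) - 52 = (-16 - 2*(-1)) - 52 = (-16 + 2) - 52 = -14 - 52 = -66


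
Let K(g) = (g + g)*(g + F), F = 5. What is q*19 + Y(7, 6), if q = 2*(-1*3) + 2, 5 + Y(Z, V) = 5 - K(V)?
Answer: -208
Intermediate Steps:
K(g) = 2*g*(5 + g) (K(g) = (g + g)*(g + 5) = (2*g)*(5 + g) = 2*g*(5 + g))
Y(Z, V) = -2*V*(5 + V) (Y(Z, V) = -5 + (5 - 2*V*(5 + V)) = -2*V*(5 + V))
q = -4 (q = 2*(-3) + 2 = -6 + 2 = -4)
q*19 + Y(7, 6) = -4*19 - 2*6*(5 + 6) = -76 - 2*6*11 = -76 - 132 = -208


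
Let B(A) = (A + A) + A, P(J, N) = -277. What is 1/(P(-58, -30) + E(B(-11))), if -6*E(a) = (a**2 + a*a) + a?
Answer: -2/1269 ≈ -0.0015760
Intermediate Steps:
B(A) = 3*A (B(A) = 2*A + A = 3*A)
E(a) = -a**2/3 - a/6 (E(a) = -((a**2 + a*a) + a)/6 = -((a**2 + a**2) + a)/6 = -(2*a**2 + a)/6 = -(a + 2*a**2)/6 = -a**2/3 - a/6)
1/(P(-58, -30) + E(B(-11))) = 1/(-277 - 3*(-11)*(1 + 2*(3*(-11)))/6) = 1/(-277 - 1/6*(-33)*(1 + 2*(-33))) = 1/(-277 - 1/6*(-33)*(1 - 66)) = 1/(-277 - 1/6*(-33)*(-65)) = 1/(-277 - 715/2) = 1/(-1269/2) = -2/1269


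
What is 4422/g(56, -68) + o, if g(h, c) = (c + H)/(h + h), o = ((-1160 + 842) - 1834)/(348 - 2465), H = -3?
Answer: -1048321096/150307 ≈ -6974.5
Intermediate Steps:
o = 2152/2117 (o = (-318 - 1834)/(-2117) = -2152*(-1/2117) = 2152/2117 ≈ 1.0165)
g(h, c) = (-3 + c)/(2*h) (g(h, c) = (c - 3)/(h + h) = (-3 + c)/((2*h)) = (-3 + c)*(1/(2*h)) = (-3 + c)/(2*h))
4422/g(56, -68) + o = 4422/(((1/2)*(-3 - 68)/56)) + 2152/2117 = 4422/(((1/2)*(1/56)*(-71))) + 2152/2117 = 4422/(-71/112) + 2152/2117 = 4422*(-112/71) + 2152/2117 = -495264/71 + 2152/2117 = -1048321096/150307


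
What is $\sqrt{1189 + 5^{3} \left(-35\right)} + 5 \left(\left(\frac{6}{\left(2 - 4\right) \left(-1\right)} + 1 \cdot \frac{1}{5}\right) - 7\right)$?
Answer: $-19 + 3 i \sqrt{354} \approx -19.0 + 56.445 i$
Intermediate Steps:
$\sqrt{1189 + 5^{3} \left(-35\right)} + 5 \left(\left(\frac{6}{\left(2 - 4\right) \left(-1\right)} + 1 \cdot \frac{1}{5}\right) - 7\right) = \sqrt{1189 + 125 \left(-35\right)} + 5 \left(\left(\frac{6}{\left(-2\right) \left(-1\right)} + 1 \cdot \frac{1}{5}\right) - 7\right) = \sqrt{1189 - 4375} + 5 \left(\left(\frac{6}{2} + \frac{1}{5}\right) - 7\right) = \sqrt{-3186} + 5 \left(\left(6 \cdot \frac{1}{2} + \frac{1}{5}\right) - 7\right) = 3 i \sqrt{354} + 5 \left(\left(3 + \frac{1}{5}\right) - 7\right) = 3 i \sqrt{354} + 5 \left(\frac{16}{5} - 7\right) = 3 i \sqrt{354} + 5 \left(- \frac{19}{5}\right) = 3 i \sqrt{354} - 19 = -19 + 3 i \sqrt{354}$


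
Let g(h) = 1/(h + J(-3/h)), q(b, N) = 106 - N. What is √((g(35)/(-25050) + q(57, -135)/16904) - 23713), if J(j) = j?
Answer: I*√3968287215570935753815410/12936250860 ≈ 153.99*I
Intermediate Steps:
g(h) = 1/(h - 3/h)
√((g(35)/(-25050) + q(57, -135)/16904) - 23713) = √(((35/(-3 + 35²))/(-25050) + (106 - 1*(-135))/16904) - 23713) = √(((35/(-3 + 1225))*(-1/25050) + (106 + 135)*(1/16904)) - 23713) = √(((35/1222)*(-1/25050) + 241*(1/16904)) - 23713) = √(((35*(1/1222))*(-1/25050) + 241/16904) - 23713) = √(((35/1222)*(-1/25050) + 241/16904) - 23713) = √((-7/6122220 + 241/16904) - 23713) = √(368834173/25872501720 - 23713) = √(-613514264452187/25872501720) = I*√3968287215570935753815410/12936250860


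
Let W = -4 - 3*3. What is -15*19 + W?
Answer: -298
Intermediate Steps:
W = -13 (W = -4 - 9 = -13)
-15*19 + W = -15*19 - 13 = -285 - 13 = -298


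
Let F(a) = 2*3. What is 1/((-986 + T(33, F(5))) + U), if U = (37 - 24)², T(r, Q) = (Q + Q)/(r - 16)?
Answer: -17/13877 ≈ -0.0012250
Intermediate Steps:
F(a) = 6
T(r, Q) = 2*Q/(-16 + r) (T(r, Q) = (2*Q)/(-16 + r) = 2*Q/(-16 + r))
U = 169 (U = 13² = 169)
1/((-986 + T(33, F(5))) + U) = 1/((-986 + 2*6/(-16 + 33)) + 169) = 1/((-986 + 2*6/17) + 169) = 1/((-986 + 2*6*(1/17)) + 169) = 1/((-986 + 12/17) + 169) = 1/(-16750/17 + 169) = 1/(-13877/17) = -17/13877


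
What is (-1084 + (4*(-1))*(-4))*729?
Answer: -778572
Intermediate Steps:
(-1084 + (4*(-1))*(-4))*729 = (-1084 - 4*(-4))*729 = (-1084 + 16)*729 = -1068*729 = -778572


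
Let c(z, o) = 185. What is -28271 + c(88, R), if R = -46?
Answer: -28086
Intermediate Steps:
-28271 + c(88, R) = -28271 + 185 = -28086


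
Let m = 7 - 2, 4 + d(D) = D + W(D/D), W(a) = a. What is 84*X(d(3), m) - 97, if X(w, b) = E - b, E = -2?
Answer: -685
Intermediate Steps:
d(D) = -3 + D (d(D) = -4 + (D + D/D) = -4 + (D + 1) = -4 + (1 + D) = -3 + D)
m = 5
X(w, b) = -2 - b
84*X(d(3), m) - 97 = 84*(-2 - 1*5) - 97 = 84*(-2 - 5) - 97 = 84*(-7) - 97 = -588 - 97 = -685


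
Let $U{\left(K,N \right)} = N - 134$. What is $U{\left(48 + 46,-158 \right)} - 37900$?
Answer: $-38192$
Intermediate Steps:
$U{\left(K,N \right)} = -134 + N$
$U{\left(48 + 46,-158 \right)} - 37900 = \left(-134 - 158\right) - 37900 = -292 - 37900 = -38192$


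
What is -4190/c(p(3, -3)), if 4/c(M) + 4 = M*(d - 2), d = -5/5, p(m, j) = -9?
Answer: -48185/2 ≈ -24093.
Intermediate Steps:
d = -1 (d = -5*⅕ = -1)
c(M) = 4/(-4 - 3*M) (c(M) = 4/(-4 + M*(-1 - 2)) = 4/(-4 + M*(-3)) = 4/(-4 - 3*M))
-4190/c(p(3, -3)) = -4190/((-4/(4 + 3*(-9)))) = -4190/((-4/(4 - 27))) = -4190/((-4/(-23))) = -4190/((-4*(-1/23))) = -4190/4/23 = -4190*23/4 = -48185/2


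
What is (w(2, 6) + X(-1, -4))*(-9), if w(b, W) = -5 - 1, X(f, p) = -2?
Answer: 72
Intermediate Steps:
w(b, W) = -6
(w(2, 6) + X(-1, -4))*(-9) = (-6 - 2)*(-9) = -8*(-9) = 72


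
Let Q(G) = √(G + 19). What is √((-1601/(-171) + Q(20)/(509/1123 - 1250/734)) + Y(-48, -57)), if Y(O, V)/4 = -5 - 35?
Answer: √(-126799787815936 - 673540192827*√39)/917472 ≈ 12.475*I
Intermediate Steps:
Y(O, V) = -160 (Y(O, V) = 4*(-5 - 35) = 4*(-40) = -160)
Q(G) = √(19 + G)
√((-1601/(-171) + Q(20)/(509/1123 - 1250/734)) + Y(-48, -57)) = √((-1601/(-171) + √(19 + 20)/(509/1123 - 1250/734)) - 160) = √((-1601*(-1/171) + √39/(509*(1/1123) - 1250*1/734)) - 160) = √((1601/171 + √39/(509/1123 - 625/367)) - 160) = √((1601/171 + √39/(-515072/412141)) - 160) = √((1601/171 + √39*(-412141/515072)) - 160) = √((1601/171 - 412141*√39/515072) - 160) = √(-25759/171 - 412141*√39/515072)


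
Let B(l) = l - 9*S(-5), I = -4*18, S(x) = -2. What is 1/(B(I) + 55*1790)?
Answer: 1/98396 ≈ 1.0163e-5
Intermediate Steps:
I = -72
B(l) = 18 + l (B(l) = l - 9*(-2) = l + 18 = 18 + l)
1/(B(I) + 55*1790) = 1/((18 - 72) + 55*1790) = 1/(-54 + 98450) = 1/98396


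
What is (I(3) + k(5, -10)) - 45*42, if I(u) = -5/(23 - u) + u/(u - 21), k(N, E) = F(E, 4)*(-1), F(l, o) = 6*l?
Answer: -21965/12 ≈ -1830.4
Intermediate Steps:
k(N, E) = -6*E (k(N, E) = (6*E)*(-1) = -6*E)
I(u) = -5/(23 - u) + u/(-21 + u)
(I(3) + k(5, -10)) - 45*42 = ((-105 + 3² - 18*3)/(483 + 3² - 44*3) - 6*(-10)) - 45*42 = ((-105 + 9 - 54)/(483 + 9 - 132) + 60) - 1890 = (-150/360 + 60) - 1890 = ((1/360)*(-150) + 60) - 1890 = (-5/12 + 60) - 1890 = 715/12 - 1890 = -21965/12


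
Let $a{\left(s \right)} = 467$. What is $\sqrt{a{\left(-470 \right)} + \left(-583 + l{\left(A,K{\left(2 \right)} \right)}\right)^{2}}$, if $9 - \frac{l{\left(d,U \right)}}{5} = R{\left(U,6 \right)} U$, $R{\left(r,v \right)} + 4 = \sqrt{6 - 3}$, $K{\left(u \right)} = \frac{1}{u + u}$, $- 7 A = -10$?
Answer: $\frac{\sqrt{4552971 + 21320 \sqrt{3}}}{4} \approx 535.6$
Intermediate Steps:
$A = \frac{10}{7}$ ($A = \left(- \frac{1}{7}\right) \left(-10\right) = \frac{10}{7} \approx 1.4286$)
$K{\left(u \right)} = \frac{1}{2 u}$
$R{\left(r,v \right)} = -4 + \sqrt{3}$ ($R{\left(r,v \right)} = -4 + \sqrt{6 - 3} = -4 + \sqrt{3}$)
$l{\left(d,U \right)} = 45 - 5 U \left(-4 + \sqrt{3}\right)$ ($l{\left(d,U \right)} = 45 - 5 \left(-4 + \sqrt{3}\right) U = 45 - 5 U \left(-4 + \sqrt{3}\right)$)
$\sqrt{a{\left(-470 \right)} + \left(-583 + l{\left(A,K{\left(2 \right)} \right)}\right)^{2}} = \sqrt{467 + \left(-583 + \left(45 + 5 \frac{1}{2 \cdot 2} \left(4 - \sqrt{3}\right)\right)\right)^{2}} = \sqrt{467 + \left(-583 + \left(45 + 5 \cdot \frac{1}{2} \cdot \frac{1}{2} \left(4 - \sqrt{3}\right)\right)\right)^{2}} = \sqrt{467 + \left(-583 + \left(45 + 5 \cdot \frac{1}{4} \left(4 - \sqrt{3}\right)\right)\right)^{2}} = \sqrt{467 + \left(-583 + \left(45 + \left(5 - \frac{5 \sqrt{3}}{4}\right)\right)\right)^{2}} = \sqrt{467 + \left(-583 + \left(50 - \frac{5 \sqrt{3}}{4}\right)\right)^{2}} = \sqrt{467 + \left(-533 - \frac{5 \sqrt{3}}{4}\right)^{2}}$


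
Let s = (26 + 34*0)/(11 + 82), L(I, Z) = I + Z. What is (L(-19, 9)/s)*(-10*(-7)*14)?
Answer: -455700/13 ≈ -35054.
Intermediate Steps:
s = 26/93 (s = (26 + 0)/93 = 26*(1/93) = 26/93 ≈ 0.27957)
(L(-19, 9)/s)*(-10*(-7)*14) = ((-19 + 9)/(26/93))*(-10*(-7)*14) = (-10*93/26)*(70*14) = -465/13*980 = -455700/13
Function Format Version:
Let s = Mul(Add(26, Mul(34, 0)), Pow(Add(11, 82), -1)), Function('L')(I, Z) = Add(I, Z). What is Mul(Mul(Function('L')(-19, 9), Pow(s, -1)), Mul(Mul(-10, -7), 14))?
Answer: Rational(-455700, 13) ≈ -35054.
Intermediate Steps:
s = Rational(26, 93) (s = Mul(Add(26, 0), Pow(93, -1)) = Mul(26, Rational(1, 93)) = Rational(26, 93) ≈ 0.27957)
Mul(Mul(Function('L')(-19, 9), Pow(s, -1)), Mul(Mul(-10, -7), 14)) = Mul(Mul(Add(-19, 9), Pow(Rational(26, 93), -1)), Mul(Mul(-10, -7), 14)) = Mul(Mul(-10, Rational(93, 26)), Mul(70, 14)) = Mul(Rational(-465, 13), 980) = Rational(-455700, 13)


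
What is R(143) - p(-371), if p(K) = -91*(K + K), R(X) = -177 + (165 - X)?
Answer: -67677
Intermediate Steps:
R(X) = -12 - X
p(K) = -182*K
R(143) - p(-371) = (-12 - 1*143) - (-182)*(-371) = (-12 - 143) - 1*67522 = -155 - 67522 = -67677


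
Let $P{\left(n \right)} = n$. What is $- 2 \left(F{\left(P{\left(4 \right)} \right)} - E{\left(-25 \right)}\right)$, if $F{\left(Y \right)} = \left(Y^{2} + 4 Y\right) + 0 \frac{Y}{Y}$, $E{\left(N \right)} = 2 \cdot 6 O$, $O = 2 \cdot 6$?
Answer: $224$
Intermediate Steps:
$O = 12$
$E{\left(N \right)} = 144$ ($E{\left(N \right)} = 2 \cdot 6 \cdot 12 = 12 \cdot 12 = 144$)
$F{\left(Y \right)} = Y^{2} + 4 Y$ ($F{\left(Y \right)} = \left(Y^{2} + 4 Y\right) + 0 \cdot 1 = \left(Y^{2} + 4 Y\right) + 0 = Y^{2} + 4 Y$)
$- 2 \left(F{\left(P{\left(4 \right)} \right)} - E{\left(-25 \right)}\right) = - 2 \left(4 \left(4 + 4\right) - 144\right) = - 2 \left(4 \cdot 8 - 144\right) = - 2 \left(32 - 144\right) = \left(-2\right) \left(-112\right) = 224$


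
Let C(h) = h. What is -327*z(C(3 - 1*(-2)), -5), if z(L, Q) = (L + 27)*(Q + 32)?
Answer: -282528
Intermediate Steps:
z(L, Q) = (27 + L)*(32 + Q)
-327*z(C(3 - 1*(-2)), -5) = -327*(864 + 27*(-5) + 32*(3 - 1*(-2)) + (3 - 1*(-2))*(-5)) = -327*(864 - 135 + 32*(3 + 2) + (3 + 2)*(-5)) = -327*(864 - 135 + 32*5 + 5*(-5)) = -327*(864 - 135 + 160 - 25) = -327*864 = -282528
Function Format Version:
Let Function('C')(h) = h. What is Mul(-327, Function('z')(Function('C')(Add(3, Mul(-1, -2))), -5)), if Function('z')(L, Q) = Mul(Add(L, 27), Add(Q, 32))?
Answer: -282528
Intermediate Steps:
Function('z')(L, Q) = Mul(Add(27, L), Add(32, Q))
Mul(-327, Function('z')(Function('C')(Add(3, Mul(-1, -2))), -5)) = Mul(-327, Add(864, Mul(27, -5), Mul(32, Add(3, Mul(-1, -2))), Mul(Add(3, Mul(-1, -2)), -5))) = Mul(-327, Add(864, -135, Mul(32, Add(3, 2)), Mul(Add(3, 2), -5))) = Mul(-327, Add(864, -135, Mul(32, 5), Mul(5, -5))) = Mul(-327, Add(864, -135, 160, -25)) = Mul(-327, 864) = -282528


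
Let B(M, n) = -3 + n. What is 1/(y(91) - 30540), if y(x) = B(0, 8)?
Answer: -1/30535 ≈ -3.2749e-5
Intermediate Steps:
y(x) = 5 (y(x) = -3 + 8 = 5)
1/(y(91) - 30540) = 1/(5 - 30540) = 1/(-30535) = -1/30535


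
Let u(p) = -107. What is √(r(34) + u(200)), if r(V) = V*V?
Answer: √1049 ≈ 32.388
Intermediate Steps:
r(V) = V²
√(r(34) + u(200)) = √(34² - 107) = √(1156 - 107) = √1049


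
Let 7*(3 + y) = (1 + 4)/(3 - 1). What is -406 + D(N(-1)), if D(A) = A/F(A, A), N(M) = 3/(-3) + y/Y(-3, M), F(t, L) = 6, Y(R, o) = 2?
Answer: -68273/168 ≈ -406.39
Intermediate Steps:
y = -37/14 (y = -3 + ((1 + 4)/(3 - 1))/7 = -3 + (5/2)/7 = -3 + (5*(½))/7 = -3 + (⅐)*(5/2) = -3 + 5/14 = -37/14 ≈ -2.6429)
N(M) = -65/28 (N(M) = 3/(-3) - 37/14/2 = 3*(-⅓) - 37/14*½ = -1 - 37/28 = -65/28)
D(A) = A/6
-406 + D(N(-1)) = -406 + (⅙)*(-65/28) = -406 - 65/168 = -68273/168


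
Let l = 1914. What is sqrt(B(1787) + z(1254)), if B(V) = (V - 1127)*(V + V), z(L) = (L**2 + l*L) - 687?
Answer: 15*sqrt(28137) ≈ 2516.1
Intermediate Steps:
z(L) = -687 + L**2 + 1914*L (z(L) = (L**2 + 1914*L) - 687 = -687 + L**2 + 1914*L)
B(V) = 2*V*(-1127 + V) (B(V) = (-1127 + V)*(2*V) = 2*V*(-1127 + V))
sqrt(B(1787) + z(1254)) = sqrt(2*1787*(-1127 + 1787) + (-687 + 1254**2 + 1914*1254)) = sqrt(2*1787*660 + (-687 + 1572516 + 2400156)) = sqrt(2358840 + 3971985) = sqrt(6330825) = 15*sqrt(28137)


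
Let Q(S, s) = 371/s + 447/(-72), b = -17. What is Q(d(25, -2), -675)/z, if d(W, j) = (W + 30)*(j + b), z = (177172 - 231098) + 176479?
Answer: -36493/661786200 ≈ -5.5143e-5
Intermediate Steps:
z = 122553 (z = -53926 + 176479 = 122553)
d(W, j) = (-17 + j)*(30 + W) (d(W, j) = (W + 30)*(j - 17) = (30 + W)*(-17 + j) = (-17 + j)*(30 + W))
Q(S, s) = -149/24 + 371/s (Q(S, s) = 371/s + 447*(-1/72) = 371/s - 149/24 = -149/24 + 371/s)
Q(d(25, -2), -675)/z = (-149/24 + 371/(-675))/122553 = (-149/24 + 371*(-1/675))*(1/122553) = (-149/24 - 371/675)*(1/122553) = -36493/5400*1/122553 = -36493/661786200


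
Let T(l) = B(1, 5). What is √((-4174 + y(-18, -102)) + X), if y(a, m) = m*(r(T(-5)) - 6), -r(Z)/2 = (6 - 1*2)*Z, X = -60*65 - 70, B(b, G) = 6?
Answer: 2*I*√659 ≈ 51.342*I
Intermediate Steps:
X = -3970 (X = -3900 - 70 = -3970)
T(l) = 6
r(Z) = -8*Z (r(Z) = -2*(6 - 1*2)*Z = -2*(6 - 2)*Z = -8*Z)
y(a, m) = -54*m (y(a, m) = m*(-8*6 - 6) = m*(-48 - 6) = m*(-54) = -54*m)
√((-4174 + y(-18, -102)) + X) = √((-4174 - 54*(-102)) - 3970) = √((-4174 + 5508) - 3970) = √(1334 - 3970) = √(-2636) = 2*I*√659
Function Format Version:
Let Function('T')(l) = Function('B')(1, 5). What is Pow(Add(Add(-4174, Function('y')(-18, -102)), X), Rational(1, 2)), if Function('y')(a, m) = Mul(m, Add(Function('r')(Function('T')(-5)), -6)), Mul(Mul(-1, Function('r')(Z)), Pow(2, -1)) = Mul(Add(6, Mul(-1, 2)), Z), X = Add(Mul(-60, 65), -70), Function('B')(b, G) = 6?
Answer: Mul(2, I, Pow(659, Rational(1, 2))) ≈ Mul(51.342, I)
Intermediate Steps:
X = -3970 (X = Add(-3900, -70) = -3970)
Function('T')(l) = 6
Function('r')(Z) = Mul(-8, Z) (Function('r')(Z) = Mul(-2, Mul(Add(6, Mul(-1, 2)), Z)) = Mul(-2, Mul(Add(6, -2), Z)) = Mul(-2, Mul(4, Z)) = Mul(-8, Z))
Function('y')(a, m) = Mul(-54, m) (Function('y')(a, m) = Mul(m, Add(Mul(-8, 6), -6)) = Mul(m, Add(-48, -6)) = Mul(m, -54) = Mul(-54, m))
Pow(Add(Add(-4174, Function('y')(-18, -102)), X), Rational(1, 2)) = Pow(Add(Add(-4174, Mul(-54, -102)), -3970), Rational(1, 2)) = Pow(Add(Add(-4174, 5508), -3970), Rational(1, 2)) = Pow(Add(1334, -3970), Rational(1, 2)) = Pow(-2636, Rational(1, 2)) = Mul(2, I, Pow(659, Rational(1, 2)))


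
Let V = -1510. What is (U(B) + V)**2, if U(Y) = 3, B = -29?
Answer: 2271049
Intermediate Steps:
(U(B) + V)**2 = (3 - 1510)**2 = (-1507)**2 = 2271049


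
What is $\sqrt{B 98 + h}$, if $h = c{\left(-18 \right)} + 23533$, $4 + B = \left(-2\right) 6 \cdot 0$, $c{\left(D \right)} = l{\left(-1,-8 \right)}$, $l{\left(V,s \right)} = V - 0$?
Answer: $2 \sqrt{5785} \approx 152.12$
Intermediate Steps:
$l{\left(V,s \right)} = V$ ($l{\left(V,s \right)} = V + 0 = V$)
$c{\left(D \right)} = -1$
$B = -4$ ($B = -4 + \left(-2\right) 6 \cdot 0 = -4 - 0 = -4 + 0 = -4$)
$h = 23532$ ($h = -1 + 23533 = 23532$)
$\sqrt{B 98 + h} = \sqrt{\left(-4\right) 98 + 23532} = \sqrt{-392 + 23532} = \sqrt{23140} = 2 \sqrt{5785}$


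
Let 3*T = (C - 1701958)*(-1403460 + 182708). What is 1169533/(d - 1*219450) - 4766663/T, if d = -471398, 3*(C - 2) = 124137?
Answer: -148176990667401719/87528399017386912 ≈ -1.6929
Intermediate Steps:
C = 41381 (C = 2 + (1/3)*124137 = 2 + 41379 = 41381)
T = 2027152693904/3 (T = ((41381 - 1701958)*(-1403460 + 182708))/3 = (-1660577*(-1220752))/3 = (1/3)*2027152693904 = 2027152693904/3 ≈ 6.7572e+11)
1169533/(d - 1*219450) - 4766663/T = 1169533/(-471398 - 1*219450) - 4766663/2027152693904/3 = 1169533/(-471398 - 219450) - 4766663*3/2027152693904 = 1169533/(-690848) - 14299989/2027152693904 = 1169533*(-1/690848) - 14299989/2027152693904 = -1169533/690848 - 14299989/2027152693904 = -148176990667401719/87528399017386912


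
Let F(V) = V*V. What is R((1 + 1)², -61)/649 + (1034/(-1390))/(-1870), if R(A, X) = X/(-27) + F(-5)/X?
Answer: 410123341/126290889450 ≈ 0.0032475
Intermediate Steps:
F(V) = V²
R(A, X) = 25/X - X/27 (R(A, X) = X/(-27) + (-5)²/X = X*(-1/27) + 25/X = -X/27 + 25/X = 25/X - X/27)
R((1 + 1)², -61)/649 + (1034/(-1390))/(-1870) = (25/(-61) - 1/27*(-61))/649 + (1034/(-1390))/(-1870) = (25*(-1/61) + 61/27)*(1/649) + (1034*(-1/1390))*(-1/1870) = (-25/61 + 61/27)*(1/649) - 517/695*(-1/1870) = (3046/1647)*(1/649) + 47/118150 = 3046/1068903 + 47/118150 = 410123341/126290889450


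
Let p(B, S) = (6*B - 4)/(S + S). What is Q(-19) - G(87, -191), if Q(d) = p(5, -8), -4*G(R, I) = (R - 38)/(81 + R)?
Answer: -149/96 ≈ -1.5521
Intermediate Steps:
p(B, S) = (-4 + 6*B)/(2*S) (p(B, S) = (-4 + 6*B)/((2*S)) = (-4 + 6*B)*(1/(2*S)) = (-4 + 6*B)/(2*S))
G(R, I) = -(-38 + R)/(4*(81 + R)) (G(R, I) = -(R - 38)/(4*(81 + R)) = -(-38 + R)/(4*(81 + R)))
Q(d) = -13/8 (Q(d) = (-2 + 3*5)/(-8) = -(-2 + 15)/8 = -1/8*13 = -13/8)
Q(-19) - G(87, -191) = -13/8 - (38 - 1*87)/(4*(81 + 87)) = -13/8 - (38 - 87)/(4*168) = -13/8 - (-49)/(4*168) = -13/8 - 1*(-7/96) = -13/8 + 7/96 = -149/96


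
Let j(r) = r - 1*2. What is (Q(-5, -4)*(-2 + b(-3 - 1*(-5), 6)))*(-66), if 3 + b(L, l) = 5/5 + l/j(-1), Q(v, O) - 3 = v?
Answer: -792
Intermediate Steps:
Q(v, O) = 3 + v
j(r) = -2 + r (j(r) = r - 2 = -2 + r)
b(L, l) = -2 - l/3 (b(L, l) = -3 + (5/5 + l/(-2 - 1)) = -3 + (5*(⅕) + l/(-3)) = -3 + (1 + l*(-⅓)) = -3 + (1 - l/3) = -2 - l/3)
(Q(-5, -4)*(-2 + b(-3 - 1*(-5), 6)))*(-66) = ((3 - 5)*(-2 + (-2 - ⅓*6)))*(-66) = -2*(-2 + (-2 - 2))*(-66) = -2*(-2 - 4)*(-66) = -2*(-6)*(-66) = 12*(-66) = -792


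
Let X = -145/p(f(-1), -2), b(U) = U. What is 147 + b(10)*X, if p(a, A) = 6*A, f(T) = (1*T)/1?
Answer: 1607/6 ≈ 267.83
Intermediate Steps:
f(T) = T (f(T) = T*1 = T)
X = 145/12 (X = -145/(6*(-2)) = -145/(-12) = -145*(-1/12) = 145/12 ≈ 12.083)
147 + b(10)*X = 147 + 10*(145/12) = 147 + 725/6 = 1607/6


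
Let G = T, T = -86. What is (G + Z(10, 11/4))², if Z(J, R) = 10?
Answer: 5776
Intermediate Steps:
G = -86
(G + Z(10, 11/4))² = (-86 + 10)² = (-76)² = 5776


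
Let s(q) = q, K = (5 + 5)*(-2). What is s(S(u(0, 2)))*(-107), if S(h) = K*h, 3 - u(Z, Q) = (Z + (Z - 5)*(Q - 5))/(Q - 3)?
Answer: 38520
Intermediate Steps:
K = -20 (K = 10*(-2) = -20)
u(Z, Q) = 3 - (Z + (-5 + Q)*(-5 + Z))/(-3 + Q) (u(Z, Q) = 3 - (Z + (Z - 5)*(Q - 5))/(Q - 3) = 3 - (Z + (-5 + Z)*(-5 + Q))/(-3 + Q) = 3 - (Z + (-5 + Q)*(-5 + Z))/(-3 + Q))
S(h) = -20*h
s(S(u(0, 2)))*(-107) = -20*(-34 + 4*0 + 8*2 - 1*2*0)/(-3 + 2)*(-107) = -20*(-34 + 0 + 16 + 0)/(-1)*(-107) = -(-20)*(-18)*(-107) = -20*18*(-107) = -360*(-107) = 38520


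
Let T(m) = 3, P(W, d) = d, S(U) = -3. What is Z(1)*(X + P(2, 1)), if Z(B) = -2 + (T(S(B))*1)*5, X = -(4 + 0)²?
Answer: -195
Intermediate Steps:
X = -16 (X = -1*4² = -1*16 = -16)
Z(B) = 13 (Z(B) = -2 + (3*1)*5 = -2 + 3*5 = -2 + 15 = 13)
Z(1)*(X + P(2, 1)) = 13*(-16 + 1) = 13*(-15) = -195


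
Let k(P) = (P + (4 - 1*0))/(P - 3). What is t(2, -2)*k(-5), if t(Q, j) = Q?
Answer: 1/4 ≈ 0.25000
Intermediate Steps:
k(P) = (4 + P)/(-3 + P) (k(P) = (P + (4 + 0))/(-3 + P) = (P + 4)/(-3 + P) = (4 + P)/(-3 + P))
t(2, -2)*k(-5) = 2*((4 - 5)/(-3 - 5)) = 2*(-1/(-8)) = 2*(-1/8*(-1)) = 2*(1/8) = 1/4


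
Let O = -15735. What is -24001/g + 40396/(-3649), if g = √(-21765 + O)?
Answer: -40396/3649 + 24001*I*√15/750 ≈ -11.07 + 123.94*I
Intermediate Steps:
g = 50*I*√15 (g = √(-21765 - 15735) = √(-37500) = 50*I*√15 ≈ 193.65*I)
-24001/g + 40396/(-3649) = -24001*(-I*√15/750) + 40396/(-3649) = -(-24001)*I*√15/750 + 40396*(-1/3649) = 24001*I*√15/750 - 40396/3649 = -40396/3649 + 24001*I*√15/750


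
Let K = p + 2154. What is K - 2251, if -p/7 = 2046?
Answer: -14419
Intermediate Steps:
p = -14322 (p = -7*2046 = -14322)
K = -12168 (K = -14322 + 2154 = -12168)
K - 2251 = -12168 - 2251 = -14419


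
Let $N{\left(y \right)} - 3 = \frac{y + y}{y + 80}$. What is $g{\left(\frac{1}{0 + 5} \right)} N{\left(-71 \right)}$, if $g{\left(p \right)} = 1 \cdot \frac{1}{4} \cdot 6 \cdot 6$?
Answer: $-115$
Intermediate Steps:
$N{\left(y \right)} = 3 + \frac{2 y}{80 + y}$ ($N{\left(y \right)} = 3 + \frac{y + y}{y + 80} = 3 + \frac{2 y}{80 + y}$)
$g{\left(p \right)} = 9$ ($g{\left(p \right)} = 1 \cdot \frac{1}{4} \cdot 6 \cdot 6 = \frac{1}{4} \cdot 6 \cdot 6 = \frac{3}{2} \cdot 6 = 9$)
$g{\left(\frac{1}{0 + 5} \right)} N{\left(-71 \right)} = 9 \frac{5 \left(48 - 71\right)}{80 - 71} = 9 \cdot 5 \cdot \frac{1}{9} \left(-23\right) = 9 \left(- \frac{115}{9}\right) = -115$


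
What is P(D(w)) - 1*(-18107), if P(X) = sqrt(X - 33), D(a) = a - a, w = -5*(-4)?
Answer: 18107 + I*sqrt(33) ≈ 18107.0 + 5.7446*I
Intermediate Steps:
w = 20
D(a) = 0
P(X) = sqrt(-33 + X)
P(D(w)) - 1*(-18107) = sqrt(-33 + 0) - 1*(-18107) = sqrt(-33) + 18107 = I*sqrt(33) + 18107 = 18107 + I*sqrt(33)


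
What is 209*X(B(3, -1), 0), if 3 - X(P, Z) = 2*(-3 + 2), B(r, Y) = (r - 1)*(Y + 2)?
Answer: 1045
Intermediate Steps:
B(r, Y) = (-1 + r)*(2 + Y)
X(P, Z) = 5 (X(P, Z) = 3 - 2*(-3 + 2) = 3 - 2*(-1) = 3 - 1*(-2) = 3 + 2 = 5)
209*X(B(3, -1), 0) = 209*5 = 1045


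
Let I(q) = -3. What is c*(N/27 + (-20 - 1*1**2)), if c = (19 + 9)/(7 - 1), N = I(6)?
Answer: -2660/27 ≈ -98.519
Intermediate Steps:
N = -3
c = 14/3 (c = 28/6 = 28*(1/6) = 14/3 ≈ 4.6667)
c*(N/27 + (-20 - 1*1**2)) = 14*(-3/27 + (-20 - 1*1**2))/3 = 14*(-3*1/27 + (-20 - 1*1))/3 = 14*(-1/9 + (-20 - 1))/3 = 14*(-1/9 - 21)/3 = (14/3)*(-190/9) = -2660/27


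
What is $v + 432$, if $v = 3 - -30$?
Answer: $465$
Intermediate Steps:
$v = 33$ ($v = 3 + 30 = 33$)
$v + 432 = 33 + 432 = 465$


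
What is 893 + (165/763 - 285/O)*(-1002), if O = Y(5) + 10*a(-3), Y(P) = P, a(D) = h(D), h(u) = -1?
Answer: -43061953/763 ≈ -56438.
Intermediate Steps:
a(D) = -1
O = -5 (O = 5 + 10*(-1) = 5 - 10 = -5)
893 + (165/763 - 285/O)*(-1002) = 893 + (165/763 - 285/(-5))*(-1002) = 893 + (165*(1/763) - 285*(-⅕))*(-1002) = 893 + (165/763 + 57)*(-1002) = 893 + (43656/763)*(-1002) = 893 - 43743312/763 = -43061953/763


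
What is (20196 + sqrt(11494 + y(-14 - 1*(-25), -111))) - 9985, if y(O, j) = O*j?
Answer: 10211 + sqrt(10273) ≈ 10312.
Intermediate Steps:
(20196 + sqrt(11494 + y(-14 - 1*(-25), -111))) - 9985 = (20196 + sqrt(11494 + (-14 - 1*(-25))*(-111))) - 9985 = (20196 + sqrt(11494 + (-14 + 25)*(-111))) - 9985 = (20196 + sqrt(11494 + 11*(-111))) - 9985 = (20196 + sqrt(11494 - 1221)) - 9985 = (20196 + sqrt(10273)) - 9985 = 10211 + sqrt(10273)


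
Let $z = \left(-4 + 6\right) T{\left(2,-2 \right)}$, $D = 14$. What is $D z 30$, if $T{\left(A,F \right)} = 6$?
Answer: $5040$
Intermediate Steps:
$z = 12$ ($z = \left(-4 + 6\right) 6 = 2 \cdot 6 = 12$)
$D z 30 = 14 \cdot 12 \cdot 30 = 168 \cdot 30 = 5040$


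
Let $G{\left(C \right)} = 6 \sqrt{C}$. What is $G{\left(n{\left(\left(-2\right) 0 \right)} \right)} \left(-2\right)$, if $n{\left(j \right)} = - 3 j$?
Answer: $0$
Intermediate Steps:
$G{\left(n{\left(\left(-2\right) 0 \right)} \right)} \left(-2\right) = 6 \sqrt{- 3 \left(\left(-2\right) 0\right)} \left(-2\right) = 6 \sqrt{\left(-3\right) 0} \left(-2\right) = 6 \sqrt{0} \left(-2\right) = 6 \cdot 0 \left(-2\right) = 0 \left(-2\right) = 0$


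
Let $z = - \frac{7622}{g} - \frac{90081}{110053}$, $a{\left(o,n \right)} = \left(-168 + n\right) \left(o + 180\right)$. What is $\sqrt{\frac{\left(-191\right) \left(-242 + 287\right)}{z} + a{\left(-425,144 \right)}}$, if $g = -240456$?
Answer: $\frac{2 \sqrt{18212746083925649148633}}{2082169297} \approx 129.63$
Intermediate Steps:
$a{\left(o,n \right)} = \left(-168 + n\right) \left(180 + o\right)$
$z = - \frac{10410846485}{13231452084}$ ($z = - \frac{7622}{-240456} - \frac{90081}{110053} = \left(-7622\right) \left(- \frac{1}{240456}\right) - \frac{90081}{110053} = \frac{3811}{120228} - \frac{90081}{110053} = - \frac{10410846485}{13231452084} \approx -0.78683$)
$\sqrt{\frac{\left(-191\right) \left(-242 + 287\right)}{z} + a{\left(-425,144 \right)}} = \sqrt{\frac{\left(-191\right) \left(-242 + 287\right)}{- \frac{10410846485}{13231452084}} + \left(-30240 - -71400 + 180 \cdot 144 + 144 \left(-425\right)\right)} = \sqrt{\left(-191\right) 45 \left(- \frac{13231452084}{10410846485}\right) + \left(-30240 + 71400 + 25920 - 61200\right)} = \sqrt{\left(-8595\right) \left(- \frac{13231452084}{10410846485}\right) + 5880} = \sqrt{\frac{22744866132396}{2082169297} + 5880} = \sqrt{\frac{34988021598756}{2082169297}} = \frac{2 \sqrt{18212746083925649148633}}{2082169297}$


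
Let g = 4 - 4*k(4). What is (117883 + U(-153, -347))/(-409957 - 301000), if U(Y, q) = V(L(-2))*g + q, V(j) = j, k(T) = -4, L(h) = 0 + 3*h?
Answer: -9032/54689 ≈ -0.16515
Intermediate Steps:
L(h) = 3*h
g = 20 (g = 4 - 4*(-4) = 4 + 16 = 20)
U(Y, q) = -120 + q (U(Y, q) = (3*(-2))*20 + q = -6*20 + q = -120 + q)
(117883 + U(-153, -347))/(-409957 - 301000) = (117883 + (-120 - 347))/(-409957 - 301000) = (117883 - 467)/(-710957) = 117416*(-1/710957) = -9032/54689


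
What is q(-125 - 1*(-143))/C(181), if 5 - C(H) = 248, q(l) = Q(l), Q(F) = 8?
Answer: -8/243 ≈ -0.032922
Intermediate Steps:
q(l) = 8
C(H) = -243 (C(H) = 5 - 1*248 = 5 - 248 = -243)
q(-125 - 1*(-143))/C(181) = 8/(-243) = 8*(-1/243) = -8/243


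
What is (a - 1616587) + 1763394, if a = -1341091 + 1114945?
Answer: -79339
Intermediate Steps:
a = -226146
(a - 1616587) + 1763394 = (-226146 - 1616587) + 1763394 = -1842733 + 1763394 = -79339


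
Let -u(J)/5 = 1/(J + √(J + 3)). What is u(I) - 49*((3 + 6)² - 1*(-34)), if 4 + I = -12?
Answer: -1515735/269 + 5*I*√13/269 ≈ -5634.7 + 0.067018*I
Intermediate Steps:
I = -16 (I = -4 - 12 = -16)
u(J) = -5/(J + √(3 + J)) (u(J) = -5/(J + √(J + 3)) = -5/(J + √(3 + J)))
u(I) - 49*((3 + 6)² - 1*(-34)) = -5/(-16 + √(3 - 16)) - 49*((3 + 6)² - 1*(-34)) = -5/(-16 + √(-13)) - 49*(9² + 34) = -5/(-16 + I*√13) - 49*(81 + 34) = -5/(-16 + I*√13) - 49*115 = -5/(-16 + I*√13) - 5635 = -5635 - 5/(-16 + I*√13)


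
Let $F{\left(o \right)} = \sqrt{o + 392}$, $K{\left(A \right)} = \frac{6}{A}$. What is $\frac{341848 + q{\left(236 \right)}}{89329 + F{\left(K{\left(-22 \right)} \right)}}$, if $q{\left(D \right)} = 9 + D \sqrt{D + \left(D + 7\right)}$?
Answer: $\frac{335915183483}{87776368342} - \frac{341857 \sqrt{47399}}{87776368342} - \frac{118 \sqrt{22704121}}{43888184171} + \frac{115949042 \sqrt{479}}{43888184171} \approx 3.8839$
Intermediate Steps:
$F{\left(o \right)} = \sqrt{392 + o}$
$q{\left(D \right)} = 9 + D \sqrt{7 + 2 D}$ ($q{\left(D \right)} = 9 + D \sqrt{D + \left(7 + D\right)} = 9 + D \sqrt{7 + 2 D}$)
$\frac{341848 + q{\left(236 \right)}}{89329 + F{\left(K{\left(-22 \right)} \right)}} = \frac{341848 + \left(9 + 236 \sqrt{7 + 2 \cdot 236}\right)}{89329 + \sqrt{392 + \frac{6}{-22}}} = \frac{341848 + \left(9 + 236 \sqrt{7 + 472}\right)}{89329 + \sqrt{392 + 6 \left(- \frac{1}{22}\right)}} = \frac{341848 + \left(9 + 236 \sqrt{479}\right)}{89329 + \sqrt{392 - \frac{3}{11}}} = \frac{341857 + 236 \sqrt{479}}{89329 + \sqrt{\frac{4309}{11}}} = \frac{341857 + 236 \sqrt{479}}{89329 + \frac{\sqrt{47399}}{11}}$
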